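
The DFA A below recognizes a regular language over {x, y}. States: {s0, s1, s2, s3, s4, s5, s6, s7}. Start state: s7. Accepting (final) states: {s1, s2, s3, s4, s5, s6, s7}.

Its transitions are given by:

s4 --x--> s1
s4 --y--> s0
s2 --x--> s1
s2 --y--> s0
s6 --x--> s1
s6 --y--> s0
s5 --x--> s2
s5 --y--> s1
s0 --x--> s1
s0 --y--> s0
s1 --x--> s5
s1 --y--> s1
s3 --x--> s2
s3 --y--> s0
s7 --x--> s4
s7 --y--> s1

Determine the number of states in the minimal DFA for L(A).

4

Reachable states from the start: {s0,s1,s2,s4,s5,s7}. Unreachable: {s3,s6} — drop them.
Start with accepting vs non-accepting: {s1,s2,s4,s5,s7} | {s0}.
Split {s1,s2,s4,s5,s7} by δ(·,y) → {s1,s5,s7} and {s2,s4}.
Split {s1,s5,s7} by δ(·,x) → {s5,s7} and {s1}.
Stable partition: {s5,s7} | {s0} | {s2,s4} | {s1} — 4 equivalence classes.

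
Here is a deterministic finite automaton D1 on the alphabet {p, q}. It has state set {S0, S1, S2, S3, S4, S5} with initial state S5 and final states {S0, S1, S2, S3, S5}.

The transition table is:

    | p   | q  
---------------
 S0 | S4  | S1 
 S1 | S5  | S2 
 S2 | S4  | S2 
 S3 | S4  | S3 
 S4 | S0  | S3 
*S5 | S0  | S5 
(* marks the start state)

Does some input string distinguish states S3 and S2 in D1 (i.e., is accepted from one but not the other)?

No

Every state is reachable, so we keep all 6.
Start with accepting vs non-accepting: {S0,S1,S2,S3,S5} | {S4}.
Split {S0,S1,S2,S3,S5} by δ(·,p) → {S0,S2,S3} and {S1,S5}.
Split {S0,S2,S3} by δ(·,q) → {S2,S3} and {S0}.
Refine {S1,S5} on symbol p: members go to different blocks, giving {S1} and {S5}.
Stable partition: {S2,S3} | {S4} | {S1} | {S0} | {S5} — 5 equivalence classes.
S3 and S2 lie in the same block of the stable partition, so they are equivalent — no string distinguishes them.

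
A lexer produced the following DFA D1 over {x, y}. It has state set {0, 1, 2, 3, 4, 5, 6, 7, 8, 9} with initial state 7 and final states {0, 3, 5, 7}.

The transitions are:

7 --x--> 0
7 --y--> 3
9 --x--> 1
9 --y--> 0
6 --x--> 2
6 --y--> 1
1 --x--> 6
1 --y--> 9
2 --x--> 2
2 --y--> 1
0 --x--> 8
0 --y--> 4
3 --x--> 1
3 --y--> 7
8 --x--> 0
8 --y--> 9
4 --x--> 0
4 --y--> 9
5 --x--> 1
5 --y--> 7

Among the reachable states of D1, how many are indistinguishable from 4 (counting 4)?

2

First remove the unreachable states {5}; 9 states remain.
Start with accepting vs non-accepting: {0,3,7} | {1,2,4,6,8,9}.
Split {0,3,7} by δ(·,x) → {0,3} and {7}.
Split {0,3} by δ(·,y) → {0} and {3}.
Split {1,2,4,6,8,9} by δ(·,x) → {1,2,6,9} and {4,8}.
Refine {1,2,6,9} on symbol y: members go to different blocks, giving {1,2,6} and {9}.
On input y, block {1,2,6} splits into {2,6} and {1}.
The partition is now stable with 7 blocks: {0} | {2,6} | {7} | {3} | {4,8} | {9} | {1}.
State 4 belongs to the block {4,8}, which has 2 states.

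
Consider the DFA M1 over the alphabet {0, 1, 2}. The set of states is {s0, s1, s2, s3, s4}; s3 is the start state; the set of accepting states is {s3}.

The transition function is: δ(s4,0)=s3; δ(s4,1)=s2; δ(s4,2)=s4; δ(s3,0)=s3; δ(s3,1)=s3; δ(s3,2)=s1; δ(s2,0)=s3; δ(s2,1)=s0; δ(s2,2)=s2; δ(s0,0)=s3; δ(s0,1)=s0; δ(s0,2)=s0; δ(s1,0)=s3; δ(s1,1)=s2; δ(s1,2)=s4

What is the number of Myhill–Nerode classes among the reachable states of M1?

2

Every state is reachable, so we keep all 5.
Initial partition by acceptance: {s3} | {s0,s1,s2,s4}.
Stable partition: {s3} | {s0,s1,s2,s4} — 2 equivalence classes.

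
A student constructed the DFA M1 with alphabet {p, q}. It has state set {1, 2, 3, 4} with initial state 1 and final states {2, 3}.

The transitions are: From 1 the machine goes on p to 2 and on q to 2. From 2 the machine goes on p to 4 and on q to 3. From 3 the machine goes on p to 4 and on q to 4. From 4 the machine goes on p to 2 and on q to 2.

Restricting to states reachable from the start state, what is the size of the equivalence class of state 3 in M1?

1

Start with accepting vs non-accepting: {2,3} | {1,4}.
Split {2,3} by δ(·,q) → {2} and {3}.
The partition is now stable with 3 blocks: {2} | {1,4} | {3}.
State 3 belongs to the block {3}, which has 1 states.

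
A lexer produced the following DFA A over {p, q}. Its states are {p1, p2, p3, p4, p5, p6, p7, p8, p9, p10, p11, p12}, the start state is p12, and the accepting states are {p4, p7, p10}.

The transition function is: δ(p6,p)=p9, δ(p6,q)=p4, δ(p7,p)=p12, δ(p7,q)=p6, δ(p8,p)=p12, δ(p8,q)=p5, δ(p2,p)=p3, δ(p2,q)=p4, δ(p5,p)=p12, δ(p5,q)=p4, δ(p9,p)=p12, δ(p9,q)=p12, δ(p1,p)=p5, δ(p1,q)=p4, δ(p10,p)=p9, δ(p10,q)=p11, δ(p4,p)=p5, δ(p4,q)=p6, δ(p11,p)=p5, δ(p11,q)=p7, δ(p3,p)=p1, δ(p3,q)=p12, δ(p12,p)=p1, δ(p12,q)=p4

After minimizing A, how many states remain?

Reachable states from the start: {p1,p4,p5,p6,p9,p12}. Unreachable: {p2,p3,p7,p8,p10,p11} — drop them.
Initial partition by acceptance: {p4} | {p1,p5,p6,p9,p12}.
Split {p1,p5,p6,p9,p12} by δ(·,q) → {p1,p5,p6,p12} and {p9}.
Split {p1,p5,p6,p12} by δ(·,p) → {p1,p5,p12} and {p6}.
No further refinement is possible. Final partition (4 blocks): {p4} | {p1,p5,p12} | {p9} | {p6}.

4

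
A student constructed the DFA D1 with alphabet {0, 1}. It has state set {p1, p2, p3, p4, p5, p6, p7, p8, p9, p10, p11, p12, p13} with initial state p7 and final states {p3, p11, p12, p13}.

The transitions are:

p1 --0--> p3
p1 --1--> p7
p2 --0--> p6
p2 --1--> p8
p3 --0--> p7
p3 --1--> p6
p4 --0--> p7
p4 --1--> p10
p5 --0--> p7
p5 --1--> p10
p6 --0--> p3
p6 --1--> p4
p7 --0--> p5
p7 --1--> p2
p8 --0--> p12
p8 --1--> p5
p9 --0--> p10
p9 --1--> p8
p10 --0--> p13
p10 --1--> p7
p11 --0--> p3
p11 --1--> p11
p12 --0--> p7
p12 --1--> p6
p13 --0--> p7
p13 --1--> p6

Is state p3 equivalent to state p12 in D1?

Yes

First remove the unreachable states {p1,p9,p11}; 10 states remain.
Start with accepting vs non-accepting: {p3,p12,p13} | {p2,p4,p5,p6,p7,p8,p10}.
On input 0, block {p2,p4,p5,p6,p7,p8,p10} splits into {p2,p4,p5,p7} and {p6,p8,p10}.
Refine {p2,p4,p5,p7} on symbol 0: members go to different blocks, giving {p4,p5,p7} and {p2}.
Refine {p4,p5,p7} on symbol 1: members go to different blocks, giving {p4,p5} and {p7}.
Refine {p6,p8,p10} on symbol 1: members go to different blocks, giving {p6,p8} and {p10}.
Stable partition: {p3,p12,p13} | {p4,p5} | {p6,p8} | {p2} | {p7} | {p10} — 6 equivalence classes.
p3 and p12 lie in the same block of the stable partition, so they are equivalent — no string distinguishes them.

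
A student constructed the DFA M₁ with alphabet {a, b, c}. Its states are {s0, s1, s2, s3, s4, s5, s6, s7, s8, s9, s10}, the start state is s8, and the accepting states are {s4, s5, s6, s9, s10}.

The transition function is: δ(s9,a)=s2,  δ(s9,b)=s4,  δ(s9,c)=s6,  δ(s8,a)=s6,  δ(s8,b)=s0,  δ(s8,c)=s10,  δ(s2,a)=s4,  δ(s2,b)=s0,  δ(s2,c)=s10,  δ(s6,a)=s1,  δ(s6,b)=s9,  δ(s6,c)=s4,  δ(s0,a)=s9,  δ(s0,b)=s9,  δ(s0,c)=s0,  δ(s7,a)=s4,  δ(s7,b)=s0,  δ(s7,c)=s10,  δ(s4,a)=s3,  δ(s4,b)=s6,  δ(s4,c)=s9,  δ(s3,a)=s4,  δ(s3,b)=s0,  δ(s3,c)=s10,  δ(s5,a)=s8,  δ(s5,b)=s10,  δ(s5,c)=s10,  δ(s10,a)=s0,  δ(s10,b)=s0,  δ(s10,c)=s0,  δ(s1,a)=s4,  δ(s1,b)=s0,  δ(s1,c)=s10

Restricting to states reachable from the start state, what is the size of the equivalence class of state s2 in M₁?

4

First remove the unreachable states {s5,s7}; 9 states remain.
P0 = {s4,s6,s9,s10} | {s0,s1,s2,s3,s8}.
Split {s4,s6,s9,s10} by δ(·,b) → {s4,s6,s9} and {s10}.
On input b, block {s0,s1,s2,s3,s8} splits into {s1,s2,s3,s8} and {s0}.
No further refinement is possible. Final partition (4 blocks): {s4,s6,s9} | {s1,s2,s3,s8} | {s10} | {s0}.
The equivalence class containing s2 is {s1,s2,s3,s8}, of size 4.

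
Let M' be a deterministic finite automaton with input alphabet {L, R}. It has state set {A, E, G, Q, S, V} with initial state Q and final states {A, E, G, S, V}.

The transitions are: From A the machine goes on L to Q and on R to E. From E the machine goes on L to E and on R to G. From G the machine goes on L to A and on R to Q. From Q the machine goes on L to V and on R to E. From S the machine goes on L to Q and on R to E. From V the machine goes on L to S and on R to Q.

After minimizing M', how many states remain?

4

Start with accepting vs non-accepting: {A,E,G,S,V} | {Q}.
Split {A,E,G,S,V} by δ(·,L) → {E,G,V} and {A,S}.
On input L, block {E,G,V} splits into {G,V} and {E}.
No further refinement is possible. Final partition (4 blocks): {G,V} | {Q} | {A,S} | {E}.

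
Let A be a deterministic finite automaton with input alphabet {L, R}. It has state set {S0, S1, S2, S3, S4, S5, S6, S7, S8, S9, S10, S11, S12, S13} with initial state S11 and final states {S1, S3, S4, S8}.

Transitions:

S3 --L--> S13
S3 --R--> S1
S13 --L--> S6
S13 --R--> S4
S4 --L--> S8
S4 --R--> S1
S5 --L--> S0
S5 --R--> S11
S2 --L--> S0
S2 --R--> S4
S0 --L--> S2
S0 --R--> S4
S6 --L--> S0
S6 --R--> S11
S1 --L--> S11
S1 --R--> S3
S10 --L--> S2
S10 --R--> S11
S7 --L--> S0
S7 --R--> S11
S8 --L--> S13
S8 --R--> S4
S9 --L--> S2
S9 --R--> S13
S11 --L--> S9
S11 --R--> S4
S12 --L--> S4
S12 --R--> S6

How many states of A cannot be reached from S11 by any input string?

BFS from S11 reaches {S0, S1, S2, S3, S4, S6, S8, S9, S11, S13}; the 4 state(s) S5, S7, S10, S12 are never visited.

4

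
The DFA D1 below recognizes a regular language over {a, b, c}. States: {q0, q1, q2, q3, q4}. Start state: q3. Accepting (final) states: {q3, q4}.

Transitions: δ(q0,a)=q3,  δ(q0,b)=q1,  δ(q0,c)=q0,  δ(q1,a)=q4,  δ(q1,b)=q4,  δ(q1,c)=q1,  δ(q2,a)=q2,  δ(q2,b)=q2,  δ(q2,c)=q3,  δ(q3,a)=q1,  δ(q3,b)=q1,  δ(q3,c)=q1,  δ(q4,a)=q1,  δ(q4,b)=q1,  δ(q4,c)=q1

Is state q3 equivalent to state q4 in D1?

Yes

States {q0,q2} cannot be reached from the start state, so discard them.
Initial partition by acceptance: {q3,q4} | {q1}.
Stable partition: {q3,q4} | {q1} — 2 equivalence classes.
q3 and q4 lie in the same block of the stable partition, so they are equivalent — no string distinguishes them.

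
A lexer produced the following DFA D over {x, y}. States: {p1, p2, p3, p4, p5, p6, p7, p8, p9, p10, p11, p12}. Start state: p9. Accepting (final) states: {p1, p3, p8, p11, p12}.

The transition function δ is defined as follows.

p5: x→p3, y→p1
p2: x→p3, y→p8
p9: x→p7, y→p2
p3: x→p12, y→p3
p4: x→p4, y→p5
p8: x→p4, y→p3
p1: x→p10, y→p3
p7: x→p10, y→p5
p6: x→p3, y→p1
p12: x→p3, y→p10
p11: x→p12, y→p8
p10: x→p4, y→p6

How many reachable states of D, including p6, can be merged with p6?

Reachable states from the start: {p1,p2,p3,p4,p5,p6,p7,p8,p9,p10,p12}. Unreachable: {p11} — drop them.
P0 = {p1,p3,p8,p12} | {p2,p4,p5,p6,p7,p9,p10}.
On input x, block {p1,p3,p8,p12} splits into {p1,p8} and {p3,p12}.
On input x, block {p2,p4,p5,p6,p7,p9,p10} splits into {p4,p7,p9,p10} and {p2,p5,p6}.
Refine {p3,p12} on symbol y: members go to different blocks, giving {p3} and {p12}.
No further refinement is possible. Final partition (5 blocks): {p1,p8} | {p4,p7,p9,p10} | {p3} | {p2,p5,p6} | {p12}.
State p6 belongs to the block {p2,p5,p6}, which has 3 states.

3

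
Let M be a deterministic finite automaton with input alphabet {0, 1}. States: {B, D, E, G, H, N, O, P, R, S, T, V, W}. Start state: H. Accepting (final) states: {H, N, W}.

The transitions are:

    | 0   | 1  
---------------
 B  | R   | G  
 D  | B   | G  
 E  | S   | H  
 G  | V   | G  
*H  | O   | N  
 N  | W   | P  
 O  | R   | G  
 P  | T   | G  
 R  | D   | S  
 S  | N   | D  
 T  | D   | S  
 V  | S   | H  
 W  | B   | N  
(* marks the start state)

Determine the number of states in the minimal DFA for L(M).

8

Reachable states from the start: {B,D,G,H,N,O,P,R,S,T,V,W}. Unreachable: {E} — drop them.
P0 = {H,N,W} | {B,D,G,O,P,R,S,T,V}.
Split {H,N,W} by δ(·,0) → {H,W} and {N}.
On input 0, block {B,D,G,O,P,R,S,T,V} splits into {B,D,G,O,P,R,T,V} and {S}.
Split {B,D,G,O,P,R,T,V} by δ(·,0) → {B,D,G,O,P,R,T} and {V}.
Split {B,D,G,O,P,R,T} by δ(·,0) → {B,D,O,P,R,T} and {G}.
Split {B,D,O,P,R,T} by δ(·,1) → {B,D,O,P} and {R,T}.
On input 0, block {B,D,O,P} splits into {B,O,P} and {D}.
Stable partition: {H,W} | {B,O,P} | {N} | {S} | {V} | {G} | {R,T} | {D} — 8 equivalence classes.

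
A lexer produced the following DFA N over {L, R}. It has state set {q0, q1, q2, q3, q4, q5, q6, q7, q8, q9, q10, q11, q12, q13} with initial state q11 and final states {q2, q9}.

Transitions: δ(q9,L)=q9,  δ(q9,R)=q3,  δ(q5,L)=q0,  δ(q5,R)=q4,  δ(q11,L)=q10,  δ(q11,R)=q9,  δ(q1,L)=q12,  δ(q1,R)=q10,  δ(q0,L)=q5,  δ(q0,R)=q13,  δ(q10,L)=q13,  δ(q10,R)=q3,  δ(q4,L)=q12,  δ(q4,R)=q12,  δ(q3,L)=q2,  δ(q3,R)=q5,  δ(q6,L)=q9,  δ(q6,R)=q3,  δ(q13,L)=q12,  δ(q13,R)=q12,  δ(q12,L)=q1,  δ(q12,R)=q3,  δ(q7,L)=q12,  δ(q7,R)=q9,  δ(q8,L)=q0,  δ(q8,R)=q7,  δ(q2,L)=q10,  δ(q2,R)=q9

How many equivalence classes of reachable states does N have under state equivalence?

7

States {q6,q7,q8} cannot be reached from the start state, so discard them.
Start with accepting vs non-accepting: {q2,q9} | {q0,q1,q3,q4,q5,q10,q11,q12,q13}.
On input L, block {q2,q9} splits into {q2} and {q9}.
Split {q0,q1,q3,q4,q5,q10,q11,q12,q13} by δ(·,L) → {q0,q1,q4,q5,q10,q11,q12,q13} and {q3}.
Split {q0,q1,q4,q5,q10,q11,q12,q13} by δ(·,R) → {q0,q1,q4,q5,q13} and {q10,q12} and {q11}.
Refine {q0,q1,q4,q5,q13} on symbol L: members go to different blocks, giving {q1,q4,q13} and {q0,q5}.
Stable partition: {q2} | {q1,q4,q13} | {q9} | {q3} | {q10,q12} | {q11} | {q0,q5} — 7 equivalence classes.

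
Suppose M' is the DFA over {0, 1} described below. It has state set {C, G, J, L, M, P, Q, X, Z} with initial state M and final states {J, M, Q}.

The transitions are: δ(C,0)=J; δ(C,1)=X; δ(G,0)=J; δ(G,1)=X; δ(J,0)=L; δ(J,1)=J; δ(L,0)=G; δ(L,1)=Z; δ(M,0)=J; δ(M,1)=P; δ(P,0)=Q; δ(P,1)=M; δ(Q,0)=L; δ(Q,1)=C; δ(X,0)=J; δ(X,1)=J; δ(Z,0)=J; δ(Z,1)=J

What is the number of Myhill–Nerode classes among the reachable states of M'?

7

Initial partition by acceptance: {J,M,Q} | {C,G,L,P,X,Z}.
Split {J,M,Q} by δ(·,0) → {J,Q} and {M}.
Split {J,Q} by δ(·,1) → {Q} and {J}.
Split {C,G,L,P,X,Z} by δ(·,0) → {C,G,X,Z} and {L} and {P}.
On input 1, block {C,G,X,Z} splits into {C,G} and {X,Z}.
No further refinement is possible. Final partition (7 blocks): {Q} | {C,G} | {M} | {J} | {L} | {P} | {X,Z}.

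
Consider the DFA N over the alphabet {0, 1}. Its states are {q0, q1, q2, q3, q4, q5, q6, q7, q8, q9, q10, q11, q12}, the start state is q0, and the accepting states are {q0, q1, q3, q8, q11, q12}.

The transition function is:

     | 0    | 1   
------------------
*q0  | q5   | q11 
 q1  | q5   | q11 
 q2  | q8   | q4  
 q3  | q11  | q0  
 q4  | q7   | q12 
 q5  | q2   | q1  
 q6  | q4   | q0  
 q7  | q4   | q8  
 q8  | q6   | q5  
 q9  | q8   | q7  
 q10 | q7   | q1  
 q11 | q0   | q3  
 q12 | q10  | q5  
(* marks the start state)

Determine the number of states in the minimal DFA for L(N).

First remove the unreachable states {q9}; 12 states remain.
Start with accepting vs non-accepting: {q0,q1,q3,q8,q11,q12} | {q2,q4,q5,q6,q7,q10}.
On input 0, block {q0,q1,q3,q8,q11,q12} splits into {q0,q1,q8,q12} and {q3,q11}.
Split {q0,q1,q8,q12} by δ(·,1) → {q0,q1} and {q8,q12}.
Split {q2,q4,q5,q6,q7,q10} by δ(·,0) → {q4,q5,q6,q7,q10} and {q2}.
Split {q4,q5,q6,q7,q10} by δ(·,0) → {q4,q6,q7,q10} and {q5}.
On input 1, block {q4,q6,q7,q10} splits into {q4,q7} and {q6,q10}.
Refine {q3,q11} on symbol 0: members go to different blocks, giving {q3} and {q11}.
The partition is now stable with 8 blocks: {q0,q1} | {q4,q7} | {q3} | {q8,q12} | {q2} | {q5} | {q6,q10} | {q11}.

8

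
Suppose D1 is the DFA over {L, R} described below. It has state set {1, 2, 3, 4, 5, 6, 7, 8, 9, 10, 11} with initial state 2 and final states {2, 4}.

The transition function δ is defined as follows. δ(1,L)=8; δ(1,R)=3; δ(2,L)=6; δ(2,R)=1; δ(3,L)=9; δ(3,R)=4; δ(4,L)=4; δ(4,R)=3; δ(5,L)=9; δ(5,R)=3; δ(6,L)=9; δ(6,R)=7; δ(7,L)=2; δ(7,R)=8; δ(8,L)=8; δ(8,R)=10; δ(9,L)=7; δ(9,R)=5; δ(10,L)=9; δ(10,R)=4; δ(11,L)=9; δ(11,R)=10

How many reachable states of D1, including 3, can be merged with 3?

2

Reachable states from the start: {1,2,3,4,5,6,7,8,9,10}. Unreachable: {11} — drop them.
P0 = {2,4} | {1,3,5,6,7,8,9,10}.
Split {2,4} by δ(·,L) → {2} and {4}.
On input L, block {1,3,5,6,7,8,9,10} splits into {1,3,5,6,8,9,10} and {7}.
On input L, block {1,3,5,6,8,9,10} splits into {1,3,5,6,8,10} and {9}.
Split {1,3,5,6,8,10} by δ(·,L) → {3,5,6,10} and {1,8}.
Refine {3,5,6,10} on symbol R: members go to different blocks, giving {3,10} and {5} and {6}.
Stable partition: {2} | {3,10} | {4} | {7} | {9} | {1,8} | {5} | {6} — 8 equivalence classes.
The equivalence class containing 3 is {3,10}, of size 2.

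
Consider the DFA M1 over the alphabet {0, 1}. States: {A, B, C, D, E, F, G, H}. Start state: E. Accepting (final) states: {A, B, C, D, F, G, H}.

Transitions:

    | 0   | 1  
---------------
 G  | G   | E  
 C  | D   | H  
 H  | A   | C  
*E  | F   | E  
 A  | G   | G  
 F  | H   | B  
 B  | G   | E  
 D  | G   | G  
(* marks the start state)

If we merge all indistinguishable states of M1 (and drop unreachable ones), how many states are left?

P0 = {A,B,C,D,F,G,H} | {E}.
Split {A,B,C,D,F,G,H} by δ(·,1) → {A,C,D,F,H} and {B,G}.
On input 0, block {A,C,D,F,H} splits into {C,F,H} and {A,D}.
On input 0, block {C,F,H} splits into {C,H} and {F}.
Stable partition: {C,H} | {E} | {B,G} | {A,D} | {F} — 5 equivalence classes.

5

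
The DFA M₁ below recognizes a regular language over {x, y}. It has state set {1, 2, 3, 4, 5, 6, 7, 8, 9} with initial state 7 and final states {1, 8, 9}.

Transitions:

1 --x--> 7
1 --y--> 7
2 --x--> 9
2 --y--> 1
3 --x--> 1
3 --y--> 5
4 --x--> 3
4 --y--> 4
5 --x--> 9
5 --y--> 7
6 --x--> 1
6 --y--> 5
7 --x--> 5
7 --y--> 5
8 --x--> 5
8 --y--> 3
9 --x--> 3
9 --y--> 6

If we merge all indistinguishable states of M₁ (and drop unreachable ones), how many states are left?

States {2,4,8} cannot be reached from the start state, so discard them.
Initial partition by acceptance: {1,9} | {3,5,6,7}.
On input x, block {3,5,6,7} splits into {3,5,6} and {7}.
On input x, block {1,9} splits into {1} and {9}.
Refine {3,5,6} on symbol x: members go to different blocks, giving {3,6} and {5}.
Stable partition: {1} | {3,6} | {7} | {9} | {5} — 5 equivalence classes.

5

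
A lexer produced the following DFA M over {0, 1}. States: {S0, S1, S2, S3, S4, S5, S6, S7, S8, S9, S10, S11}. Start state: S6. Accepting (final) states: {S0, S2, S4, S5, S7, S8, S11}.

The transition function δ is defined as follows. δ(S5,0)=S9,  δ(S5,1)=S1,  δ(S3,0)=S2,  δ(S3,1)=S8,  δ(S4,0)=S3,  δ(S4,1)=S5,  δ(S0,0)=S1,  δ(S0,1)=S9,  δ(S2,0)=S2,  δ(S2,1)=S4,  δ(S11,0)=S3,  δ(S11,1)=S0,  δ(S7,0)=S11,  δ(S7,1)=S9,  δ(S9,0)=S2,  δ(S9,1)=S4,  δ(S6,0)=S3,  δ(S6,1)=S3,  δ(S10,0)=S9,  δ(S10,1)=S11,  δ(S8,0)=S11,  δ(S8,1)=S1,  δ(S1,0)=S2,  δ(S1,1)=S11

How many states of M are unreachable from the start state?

Starting at S6 and following transitions, the reachable set is {S0, S1, S2, S3, S4, S5, S6, S8, S9, S11}. That leaves S7, S10 unreachable — 2 in total.

2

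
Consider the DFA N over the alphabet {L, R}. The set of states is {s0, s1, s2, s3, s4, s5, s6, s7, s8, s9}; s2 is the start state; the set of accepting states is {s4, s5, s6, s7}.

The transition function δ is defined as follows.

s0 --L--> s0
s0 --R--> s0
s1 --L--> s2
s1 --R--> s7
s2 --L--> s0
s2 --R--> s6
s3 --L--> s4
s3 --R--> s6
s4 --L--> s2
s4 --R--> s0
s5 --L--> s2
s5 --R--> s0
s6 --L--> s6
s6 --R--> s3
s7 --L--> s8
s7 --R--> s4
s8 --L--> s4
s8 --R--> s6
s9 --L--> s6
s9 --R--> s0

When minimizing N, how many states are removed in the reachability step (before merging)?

5

Starting at s2 and following transitions, the reachable set is {s0, s2, s3, s4, s6}. That leaves s1, s5, s7, s8, s9 unreachable — 5 in total.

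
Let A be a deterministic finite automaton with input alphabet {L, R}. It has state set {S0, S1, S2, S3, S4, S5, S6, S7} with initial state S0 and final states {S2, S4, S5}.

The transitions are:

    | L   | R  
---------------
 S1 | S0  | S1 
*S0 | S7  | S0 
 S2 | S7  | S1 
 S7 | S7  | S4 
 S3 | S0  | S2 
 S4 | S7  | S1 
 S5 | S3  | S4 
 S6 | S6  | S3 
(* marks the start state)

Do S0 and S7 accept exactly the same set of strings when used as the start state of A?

Reachable states from the start: {S0,S1,S4,S7}. Unreachable: {S2,S3,S5,S6} — drop them.
P0 = {S4} | {S0,S1,S7}.
On input R, block {S0,S1,S7} splits into {S0,S1} and {S7}.
On input L, block {S0,S1} splits into {S0} and {S1}.
Stable partition: {S4} | {S0} | {S7} | {S1} — 4 equivalence classes.
S0 and S7 end up in different blocks, so they are distinguishable. For instance, the string 'R' is accepted from only S7.

No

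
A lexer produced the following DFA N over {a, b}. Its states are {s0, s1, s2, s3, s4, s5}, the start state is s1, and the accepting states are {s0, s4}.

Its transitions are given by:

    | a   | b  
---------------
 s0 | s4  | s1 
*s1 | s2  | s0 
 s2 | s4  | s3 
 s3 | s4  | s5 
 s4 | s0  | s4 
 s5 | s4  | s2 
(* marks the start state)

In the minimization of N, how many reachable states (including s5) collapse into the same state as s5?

Initial partition by acceptance: {s0,s4} | {s1,s2,s3,s5}.
Split {s0,s4} by δ(·,b) → {s0} and {s4}.
On input a, block {s1,s2,s3,s5} splits into {s2,s3,s5} and {s1}.
The partition is now stable with 4 blocks: {s0} | {s2,s3,s5} | {s4} | {s1}.
State s5 belongs to the block {s2,s3,s5}, which has 3 states.

3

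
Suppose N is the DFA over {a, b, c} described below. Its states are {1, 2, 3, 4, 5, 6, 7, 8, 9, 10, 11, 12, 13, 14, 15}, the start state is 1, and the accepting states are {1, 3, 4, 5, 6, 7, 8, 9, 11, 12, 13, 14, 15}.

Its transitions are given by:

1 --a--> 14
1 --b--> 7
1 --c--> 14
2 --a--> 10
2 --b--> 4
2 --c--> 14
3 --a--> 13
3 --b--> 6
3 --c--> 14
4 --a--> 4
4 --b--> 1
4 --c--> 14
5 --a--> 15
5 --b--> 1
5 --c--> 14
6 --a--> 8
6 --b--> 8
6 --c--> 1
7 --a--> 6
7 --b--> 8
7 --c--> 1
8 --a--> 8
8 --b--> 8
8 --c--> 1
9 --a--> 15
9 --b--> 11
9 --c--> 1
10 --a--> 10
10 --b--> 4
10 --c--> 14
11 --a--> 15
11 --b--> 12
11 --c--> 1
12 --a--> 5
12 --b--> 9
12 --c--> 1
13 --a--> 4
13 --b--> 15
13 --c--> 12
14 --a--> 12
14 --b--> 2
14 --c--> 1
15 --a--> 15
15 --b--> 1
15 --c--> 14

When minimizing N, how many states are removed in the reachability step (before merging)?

2

No path from 1 leads to 3, 13; the other 13 states are all reachable.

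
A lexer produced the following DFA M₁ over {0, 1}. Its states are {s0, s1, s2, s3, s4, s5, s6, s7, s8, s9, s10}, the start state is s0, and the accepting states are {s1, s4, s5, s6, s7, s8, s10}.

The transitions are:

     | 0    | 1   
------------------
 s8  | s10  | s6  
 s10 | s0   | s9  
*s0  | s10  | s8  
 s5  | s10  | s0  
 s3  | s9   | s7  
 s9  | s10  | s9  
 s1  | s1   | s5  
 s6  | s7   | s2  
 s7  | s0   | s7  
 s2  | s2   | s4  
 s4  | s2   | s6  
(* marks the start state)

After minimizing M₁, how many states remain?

8

Reachable states from the start: {s0,s2,s4,s6,s7,s8,s9,s10}. Unreachable: {s1,s3,s5} — drop them.
Start with accepting vs non-accepting: {s4,s6,s7,s8,s10} | {s0,s2,s9}.
Split {s4,s6,s7,s8,s10} by δ(·,0) → {s4,s7,s10} and {s6,s8}.
On input 1, block {s4,s7,s10} splits into {s4} and {s7} and {s10}.
On input 0, block {s0,s2,s9} splits into {s0,s9} and {s2}.
Refine {s0,s9} on symbol 1: members go to different blocks, giving {s0} and {s9}.
Refine {s6,s8} on symbol 0: members go to different blocks, giving {s6} and {s8}.
Stable partition: {s4} | {s0} | {s6} | {s7} | {s10} | {s2} | {s9} | {s8} — 8 equivalence classes.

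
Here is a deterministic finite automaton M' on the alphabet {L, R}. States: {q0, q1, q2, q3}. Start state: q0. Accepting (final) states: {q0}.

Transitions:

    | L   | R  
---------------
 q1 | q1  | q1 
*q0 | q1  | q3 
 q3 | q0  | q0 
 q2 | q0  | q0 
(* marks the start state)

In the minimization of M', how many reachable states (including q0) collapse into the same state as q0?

1

States {q2} cannot be reached from the start state, so discard them.
P0 = {q0} | {q1,q3}.
On input L, block {q1,q3} splits into {q1} and {q3}.
The partition is now stable with 3 blocks: {q0} | {q1} | {q3}.
The equivalence class containing q0 is {q0}, of size 1.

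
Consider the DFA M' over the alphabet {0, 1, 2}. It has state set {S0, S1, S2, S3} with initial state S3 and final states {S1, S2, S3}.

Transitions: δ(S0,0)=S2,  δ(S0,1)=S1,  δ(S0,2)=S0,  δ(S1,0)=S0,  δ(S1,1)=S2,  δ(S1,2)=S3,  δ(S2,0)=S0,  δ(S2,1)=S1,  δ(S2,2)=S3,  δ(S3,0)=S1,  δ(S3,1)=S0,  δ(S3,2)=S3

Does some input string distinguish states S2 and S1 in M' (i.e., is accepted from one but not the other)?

All states are reachable from the start state.
Start with accepting vs non-accepting: {S1,S2,S3} | {S0}.
Split {S1,S2,S3} by δ(·,0) → {S1,S2} and {S3}.
Stable partition: {S1,S2} | {S0} | {S3} — 3 equivalence classes.
S2 and S1 lie in the same block of the stable partition, so they are equivalent — no string distinguishes them.

No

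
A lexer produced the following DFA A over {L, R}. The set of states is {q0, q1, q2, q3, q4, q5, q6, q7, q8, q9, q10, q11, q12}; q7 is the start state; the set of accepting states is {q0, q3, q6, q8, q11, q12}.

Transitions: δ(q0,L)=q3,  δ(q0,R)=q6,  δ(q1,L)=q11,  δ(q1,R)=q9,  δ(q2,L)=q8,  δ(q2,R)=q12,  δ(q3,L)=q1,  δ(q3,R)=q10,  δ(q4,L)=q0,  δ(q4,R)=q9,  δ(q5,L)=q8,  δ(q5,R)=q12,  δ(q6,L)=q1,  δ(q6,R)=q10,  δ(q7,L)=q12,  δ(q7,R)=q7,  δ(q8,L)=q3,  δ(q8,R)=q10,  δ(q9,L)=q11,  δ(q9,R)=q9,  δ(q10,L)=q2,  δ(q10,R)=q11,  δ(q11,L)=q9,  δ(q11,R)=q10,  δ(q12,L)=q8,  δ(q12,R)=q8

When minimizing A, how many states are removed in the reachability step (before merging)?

4

Starting at q7 and following transitions, the reachable set is {q1, q2, q3, q7, q8, q9, q10, q11, q12}. That leaves q0, q4, q5, q6 unreachable — 4 in total.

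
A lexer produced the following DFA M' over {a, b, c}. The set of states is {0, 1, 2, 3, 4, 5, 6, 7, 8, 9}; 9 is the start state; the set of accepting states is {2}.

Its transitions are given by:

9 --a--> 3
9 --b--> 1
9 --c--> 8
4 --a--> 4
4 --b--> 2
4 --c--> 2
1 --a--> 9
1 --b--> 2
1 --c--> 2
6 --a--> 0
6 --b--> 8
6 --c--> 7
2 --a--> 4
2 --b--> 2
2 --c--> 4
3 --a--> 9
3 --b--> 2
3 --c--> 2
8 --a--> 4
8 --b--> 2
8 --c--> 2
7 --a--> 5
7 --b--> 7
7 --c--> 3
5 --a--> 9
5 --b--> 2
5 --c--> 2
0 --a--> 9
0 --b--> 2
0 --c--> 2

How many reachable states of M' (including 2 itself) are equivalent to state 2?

1

Reachable states from the start: {1,2,3,4,8,9}. Unreachable: {0,5,6,7} — drop them.
P0 = {2} | {1,3,4,8,9}.
Split {1,3,4,8,9} by δ(·,b) → {1,3,4,8} and {9}.
Refine {1,3,4,8} on symbol a: members go to different blocks, giving {1,3} and {4,8}.
No further refinement is possible. Final partition (4 blocks): {2} | {1,3} | {9} | {4,8}.
The equivalence class containing 2 is {2}, of size 1.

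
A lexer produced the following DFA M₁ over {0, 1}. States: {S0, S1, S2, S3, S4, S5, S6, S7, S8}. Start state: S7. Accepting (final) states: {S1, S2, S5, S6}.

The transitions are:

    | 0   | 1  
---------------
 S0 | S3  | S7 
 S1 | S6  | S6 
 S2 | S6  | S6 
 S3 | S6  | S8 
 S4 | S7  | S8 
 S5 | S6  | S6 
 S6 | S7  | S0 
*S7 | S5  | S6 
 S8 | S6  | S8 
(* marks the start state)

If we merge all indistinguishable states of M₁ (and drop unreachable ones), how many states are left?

5

Reachable states from the start: {S0,S3,S5,S6,S7,S8}. Unreachable: {S1,S2,S4} — drop them.
P0 = {S5,S6} | {S0,S3,S7,S8}.
Refine {S5,S6} on symbol 0: members go to different blocks, giving {S5} and {S6}.
Refine {S0,S3,S7,S8} on symbol 0: members go to different blocks, giving {S3,S8} and {S0} and {S7}.
Stable partition: {S5} | {S3,S8} | {S6} | {S0} | {S7} — 5 equivalence classes.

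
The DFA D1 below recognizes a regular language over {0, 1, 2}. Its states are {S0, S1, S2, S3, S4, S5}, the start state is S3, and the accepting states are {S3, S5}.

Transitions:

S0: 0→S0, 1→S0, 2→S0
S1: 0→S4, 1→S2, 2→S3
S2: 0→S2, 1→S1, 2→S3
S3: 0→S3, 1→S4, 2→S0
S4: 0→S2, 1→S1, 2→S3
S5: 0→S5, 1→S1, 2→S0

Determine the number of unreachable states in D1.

Starting at S3 and following transitions, the reachable set is {S0, S1, S2, S3, S4}. That leaves S5 unreachable — 1 in total.

1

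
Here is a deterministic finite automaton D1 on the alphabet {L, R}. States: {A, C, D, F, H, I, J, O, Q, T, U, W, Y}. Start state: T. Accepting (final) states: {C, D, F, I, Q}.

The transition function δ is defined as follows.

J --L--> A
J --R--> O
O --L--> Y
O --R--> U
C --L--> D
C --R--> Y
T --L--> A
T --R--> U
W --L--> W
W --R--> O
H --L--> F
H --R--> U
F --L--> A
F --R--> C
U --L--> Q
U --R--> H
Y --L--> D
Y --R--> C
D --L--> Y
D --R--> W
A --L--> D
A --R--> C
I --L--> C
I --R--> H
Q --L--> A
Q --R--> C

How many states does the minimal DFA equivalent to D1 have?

7

Reachable states from the start: {A,C,D,F,H,O,Q,T,U,W,Y}. Unreachable: {I,J} — drop them.
Initial partition by acceptance: {C,D,F,Q} | {A,H,O,T,U,W,Y}.
Refine {C,D,F,Q} on symbol L: members go to different blocks, giving {D,F,Q} and {C}.
On input R, block {D,F,Q} splits into {F,Q} and {D}.
Refine {A,H,O,T,U,W,Y} on symbol L: members go to different blocks, giving {O,T,W} and {H,U} and {A,Y}.
On input L, block {O,T,W} splits into {O,T} and {W}.
The partition is now stable with 7 blocks: {F,Q} | {O,T} | {C} | {D} | {H,U} | {A,Y} | {W}.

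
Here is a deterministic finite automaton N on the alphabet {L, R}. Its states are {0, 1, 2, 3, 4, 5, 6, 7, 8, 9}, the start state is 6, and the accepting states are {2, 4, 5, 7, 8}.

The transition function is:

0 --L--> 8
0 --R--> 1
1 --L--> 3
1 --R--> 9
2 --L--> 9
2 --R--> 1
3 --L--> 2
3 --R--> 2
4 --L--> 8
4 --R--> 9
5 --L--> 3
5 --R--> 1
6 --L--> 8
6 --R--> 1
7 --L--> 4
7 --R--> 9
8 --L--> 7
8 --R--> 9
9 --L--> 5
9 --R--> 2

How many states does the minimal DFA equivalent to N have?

5

States {0} cannot be reached from the start state, so discard them.
Initial partition by acceptance: {2,4,5,7,8} | {1,3,6,9}.
On input L, block {2,4,5,7,8} splits into {4,7,8} and {2,5}.
Split {1,3,6,9} by δ(·,L) → {3,9} and {1} and {6}.
The partition is now stable with 5 blocks: {4,7,8} | {3,9} | {2,5} | {1} | {6}.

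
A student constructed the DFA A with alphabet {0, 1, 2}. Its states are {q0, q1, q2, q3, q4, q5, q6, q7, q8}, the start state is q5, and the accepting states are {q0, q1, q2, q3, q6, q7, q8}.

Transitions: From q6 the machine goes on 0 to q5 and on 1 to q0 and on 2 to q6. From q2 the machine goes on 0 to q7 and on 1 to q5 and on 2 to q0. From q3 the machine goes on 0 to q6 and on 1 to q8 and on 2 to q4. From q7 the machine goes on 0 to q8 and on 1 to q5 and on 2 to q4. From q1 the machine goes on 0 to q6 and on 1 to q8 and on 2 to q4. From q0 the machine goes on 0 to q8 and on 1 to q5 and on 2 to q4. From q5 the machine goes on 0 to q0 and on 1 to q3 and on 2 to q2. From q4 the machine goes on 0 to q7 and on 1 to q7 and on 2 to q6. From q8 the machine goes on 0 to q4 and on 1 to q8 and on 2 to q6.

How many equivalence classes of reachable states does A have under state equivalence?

States {q1} cannot be reached from the start state, so discard them.
Start with accepting vs non-accepting: {q0,q2,q3,q6,q7,q8} | {q4,q5}.
Refine {q0,q2,q3,q6,q7,q8} on symbol 0: members go to different blocks, giving {q0,q2,q3,q7} and {q6,q8}.
On input 0, block {q0,q2,q3,q7} splits into {q0,q3,q7} and {q2}.
Split {q0,q3,q7} by δ(·,1) → {q0,q7} and {q3}.
On input 1, block {q4,q5} splits into {q4} and {q5}.
Split {q6,q8} by δ(·,0) → {q6} and {q8}.
No further refinement is possible. Final partition (7 blocks): {q0,q7} | {q4} | {q6} | {q2} | {q3} | {q5} | {q8}.

7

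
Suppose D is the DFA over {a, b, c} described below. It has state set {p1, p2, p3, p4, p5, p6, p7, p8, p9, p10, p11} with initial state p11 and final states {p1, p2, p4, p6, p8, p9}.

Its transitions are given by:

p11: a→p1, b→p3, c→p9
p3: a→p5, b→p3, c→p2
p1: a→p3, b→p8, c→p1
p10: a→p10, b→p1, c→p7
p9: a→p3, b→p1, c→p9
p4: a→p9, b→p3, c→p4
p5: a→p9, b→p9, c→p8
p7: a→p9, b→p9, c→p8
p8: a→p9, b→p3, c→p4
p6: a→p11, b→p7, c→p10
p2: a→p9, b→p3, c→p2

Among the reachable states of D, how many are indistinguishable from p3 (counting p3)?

1

First remove the unreachable states {p6,p7,p10}; 8 states remain.
Start with accepting vs non-accepting: {p1,p2,p4,p8,p9} | {p3,p5,p11}.
Refine {p1,p2,p4,p8,p9} on symbol a: members go to different blocks, giving {p2,p4,p8} and {p1,p9}.
On input a, block {p3,p5,p11} splits into {p5,p11} and {p3}.
Split {p5,p11} by δ(·,b) → {p5} and {p11}.
Split {p1,p9} by δ(·,b) → {p1} and {p9}.
No further refinement is possible. Final partition (6 blocks): {p2,p4,p8} | {p5} | {p1} | {p3} | {p11} | {p9}.
State p3 belongs to the block {p3}, which has 1 states.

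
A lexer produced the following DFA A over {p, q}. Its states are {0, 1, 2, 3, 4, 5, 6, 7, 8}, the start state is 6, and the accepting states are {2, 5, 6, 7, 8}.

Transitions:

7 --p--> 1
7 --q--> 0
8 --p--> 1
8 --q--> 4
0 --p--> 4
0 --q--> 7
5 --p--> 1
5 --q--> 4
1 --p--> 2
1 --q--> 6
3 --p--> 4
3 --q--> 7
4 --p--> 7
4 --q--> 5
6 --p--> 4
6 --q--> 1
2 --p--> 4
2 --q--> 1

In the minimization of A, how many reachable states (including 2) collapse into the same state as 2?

First remove the unreachable states {3,8}; 7 states remain.
P0 = {2,5,6,7} | {0,1,4}.
Refine {0,1,4} on symbol p: members go to different blocks, giving {1,4} and {0}.
Refine {2,5,6,7} on symbol q: members go to different blocks, giving {2,5,6} and {7}.
Refine {1,4} on symbol p: members go to different blocks, giving {1} and {4}.
Refine {2,5,6} on symbol p: members go to different blocks, giving {2,6} and {5}.
No further refinement is possible. Final partition (6 blocks): {2,6} | {1} | {0} | {7} | {4} | {5}.
State 2 belongs to the block {2,6}, which has 2 states.

2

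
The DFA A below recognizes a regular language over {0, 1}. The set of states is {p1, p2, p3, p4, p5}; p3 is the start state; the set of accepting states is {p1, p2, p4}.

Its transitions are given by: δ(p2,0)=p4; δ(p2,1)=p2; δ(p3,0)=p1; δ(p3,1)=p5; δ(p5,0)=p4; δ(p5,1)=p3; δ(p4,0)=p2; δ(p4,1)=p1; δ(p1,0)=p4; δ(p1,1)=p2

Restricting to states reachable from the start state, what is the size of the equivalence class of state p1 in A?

P0 = {p1,p2,p4} | {p3,p5}.
Stable partition: {p1,p2,p4} | {p3,p5} — 2 equivalence classes.
The equivalence class containing p1 is {p1,p2,p4}, of size 3.

3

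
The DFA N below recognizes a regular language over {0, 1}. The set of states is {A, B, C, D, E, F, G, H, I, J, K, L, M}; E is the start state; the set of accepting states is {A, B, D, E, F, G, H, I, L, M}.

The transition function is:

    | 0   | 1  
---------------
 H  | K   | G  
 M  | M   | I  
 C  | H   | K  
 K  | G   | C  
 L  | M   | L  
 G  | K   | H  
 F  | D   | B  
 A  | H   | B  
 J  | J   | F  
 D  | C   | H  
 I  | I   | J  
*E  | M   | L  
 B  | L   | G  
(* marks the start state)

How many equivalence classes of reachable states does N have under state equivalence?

8

First remove the unreachable states {A}; 12 states remain.
Start with accepting vs non-accepting: {B,D,E,F,G,H,I,L,M} | {C,J,K}.
Split {B,D,E,F,G,H,I,L,M} by δ(·,0) → {B,E,F,I,L,M} and {D,G,H}.
Refine {B,E,F,I,L,M} on symbol 0: members go to different blocks, giving {B,E,I,L,M} and {F}.
Refine {B,E,I,L,M} on symbol 1: members go to different blocks, giving {E,L,M} and {B} and {I}.
On input 1, block {E,L,M} splits into {E,L} and {M}.
On input 0, block {C,J,K} splits into {C,K} and {J}.
The partition is now stable with 8 blocks: {E,L} | {C,K} | {D,G,H} | {F} | {B} | {I} | {M} | {J}.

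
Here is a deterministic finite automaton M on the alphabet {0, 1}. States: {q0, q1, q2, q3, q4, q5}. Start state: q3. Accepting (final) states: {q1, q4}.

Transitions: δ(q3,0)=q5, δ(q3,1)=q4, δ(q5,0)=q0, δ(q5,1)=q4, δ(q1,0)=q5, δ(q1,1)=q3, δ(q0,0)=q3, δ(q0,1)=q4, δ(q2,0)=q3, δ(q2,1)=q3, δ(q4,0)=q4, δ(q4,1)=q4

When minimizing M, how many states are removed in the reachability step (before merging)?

2

No path from q3 leads to q1, q2; the other 4 states are all reachable.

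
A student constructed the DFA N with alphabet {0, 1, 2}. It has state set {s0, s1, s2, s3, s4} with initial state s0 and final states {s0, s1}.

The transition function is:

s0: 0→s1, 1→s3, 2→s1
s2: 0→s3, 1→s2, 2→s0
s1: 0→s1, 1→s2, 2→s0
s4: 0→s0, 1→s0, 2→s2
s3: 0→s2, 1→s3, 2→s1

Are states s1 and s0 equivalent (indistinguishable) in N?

Yes

Reachable states from the start: {s0,s1,s2,s3}. Unreachable: {s4} — drop them.
P0 = {s0,s1} | {s2,s3}.
The partition is now stable with 2 blocks: {s0,s1} | {s2,s3}.
s1 and s0 lie in the same block of the stable partition, so they are equivalent — no string distinguishes them.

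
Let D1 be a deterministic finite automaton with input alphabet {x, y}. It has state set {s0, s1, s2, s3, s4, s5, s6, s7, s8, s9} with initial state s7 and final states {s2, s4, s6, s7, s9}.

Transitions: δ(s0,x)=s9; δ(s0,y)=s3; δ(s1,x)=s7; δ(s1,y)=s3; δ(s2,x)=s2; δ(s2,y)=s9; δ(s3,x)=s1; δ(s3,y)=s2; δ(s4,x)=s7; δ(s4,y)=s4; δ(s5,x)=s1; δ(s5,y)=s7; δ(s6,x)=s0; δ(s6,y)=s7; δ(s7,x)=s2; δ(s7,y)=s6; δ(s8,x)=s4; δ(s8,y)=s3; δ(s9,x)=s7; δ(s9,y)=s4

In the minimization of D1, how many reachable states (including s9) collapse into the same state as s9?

2

First remove the unreachable states {s5,s8}; 8 states remain.
Initial partition by acceptance: {s2,s4,s6,s7,s9} | {s0,s1,s3}.
Split {s2,s4,s6,s7,s9} by δ(·,x) → {s2,s4,s7,s9} and {s6}.
On input y, block {s2,s4,s7,s9} splits into {s2,s4,s9} and {s7}.
Split {s2,s4,s9} by δ(·,x) → {s4,s9} and {s2}.
Refine {s0,s1,s3} on symbol x: members go to different blocks, giving {s0} and {s1} and {s3}.
Stable partition: {s4,s9} | {s0} | {s6} | {s7} | {s2} | {s1} | {s3} — 7 equivalence classes.
The equivalence class containing s9 is {s4,s9}, of size 2.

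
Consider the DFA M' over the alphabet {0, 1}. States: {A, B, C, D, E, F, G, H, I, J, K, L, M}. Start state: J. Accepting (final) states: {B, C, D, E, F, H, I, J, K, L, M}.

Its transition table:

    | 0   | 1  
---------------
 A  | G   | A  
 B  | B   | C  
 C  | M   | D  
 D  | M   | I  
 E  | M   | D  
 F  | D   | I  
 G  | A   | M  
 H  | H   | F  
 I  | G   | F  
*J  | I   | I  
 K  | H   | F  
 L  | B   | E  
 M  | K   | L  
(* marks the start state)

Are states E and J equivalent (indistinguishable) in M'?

Every state is reachable, so we keep all 13.
Start with accepting vs non-accepting: {B,C,D,E,F,H,I,J,K,L,M} | {A,G}.
On input 0, block {B,C,D,E,F,H,I,J,K,L,M} splits into {B,C,D,E,F,H,J,K,L,M} and {I}.
On input 0, block {B,C,D,E,F,H,J,K,L,M} splits into {B,C,D,E,F,H,K,L,M} and {J}.
On input 1, block {B,C,D,E,F,H,K,L,M} splits into {B,C,E,H,K,L,M} and {D,F}.
Split {B,C,E,H,K,L,M} by δ(·,1) → {C,E,H,K} and {B,L,M}.
Refine {C,E,H,K} on symbol 0: members go to different blocks, giving {C,E} and {H,K}.
On input 1, block {A,G} splits into {A} and {G}.
Split {D,F} by δ(·,0) → {D} and {F}.
Refine {B,L,M} on symbol 0: members go to different blocks, giving {B,L} and {M}.
Stable partition: {C,E} | {A} | {I} | {J} | {D} | {B,L} | {H,K} | {G} | {F} | {M} — 10 equivalence classes.
E and J end up in different blocks, so they are distinguishable. For instance, the string '00' is accepted from only E.

No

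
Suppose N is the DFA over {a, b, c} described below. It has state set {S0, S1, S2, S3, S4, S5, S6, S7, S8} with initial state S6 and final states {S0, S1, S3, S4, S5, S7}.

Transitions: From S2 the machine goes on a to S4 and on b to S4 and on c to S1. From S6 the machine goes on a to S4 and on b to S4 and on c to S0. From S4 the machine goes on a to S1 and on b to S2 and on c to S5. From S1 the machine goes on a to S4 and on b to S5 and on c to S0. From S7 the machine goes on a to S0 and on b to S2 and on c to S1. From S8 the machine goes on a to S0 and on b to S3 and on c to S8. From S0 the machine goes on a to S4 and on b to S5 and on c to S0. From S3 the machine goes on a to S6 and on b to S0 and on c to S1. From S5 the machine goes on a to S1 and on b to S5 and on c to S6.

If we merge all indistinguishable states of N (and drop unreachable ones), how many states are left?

4

Reachable states from the start: {S0,S1,S2,S4,S5,S6}. Unreachable: {S3,S7,S8} — drop them.
Initial partition by acceptance: {S0,S1,S4,S5} | {S2,S6}.
Split {S0,S1,S4,S5} by δ(·,b) → {S0,S1,S5} and {S4}.
On input a, block {S0,S1,S5} splits into {S0,S1} and {S5}.
The partition is now stable with 4 blocks: {S0,S1} | {S2,S6} | {S4} | {S5}.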